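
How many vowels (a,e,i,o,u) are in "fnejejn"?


Input: fnejejn
Checking each character:
  'f' at position 0: consonant
  'n' at position 1: consonant
  'e' at position 2: vowel (running total: 1)
  'j' at position 3: consonant
  'e' at position 4: vowel (running total: 2)
  'j' at position 5: consonant
  'n' at position 6: consonant
Total vowels: 2

2


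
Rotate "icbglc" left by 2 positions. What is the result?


Input: "icbglc", rotate left by 2
First 2 characters: "ic"
Remaining characters: "bglc"
Concatenate remaining + first: "bglc" + "ic" = "bglcic"

bglcic


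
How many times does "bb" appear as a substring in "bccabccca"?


Searching for "bb" in "bccabccca"
Scanning each position:
  Position 0: "bc" => no
  Position 1: "cc" => no
  Position 2: "ca" => no
  Position 3: "ab" => no
  Position 4: "bc" => no
  Position 5: "cc" => no
  Position 6: "cc" => no
  Position 7: "ca" => no
Total occurrences: 0

0


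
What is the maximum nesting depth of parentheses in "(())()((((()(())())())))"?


Input: "(())()((((()(())())())))"
Tracking depth:
  Position 0 '(': depth becomes 1
  Position 1 '(': depth becomes 2
  Position 2 ')': depth becomes 1
  Position 3 ')': depth becomes 0
  Position 4 '(': depth becomes 1
  Position 5 ')': depth becomes 0
  Position 6 '(': depth becomes 1
  Position 7 '(': depth becomes 2
  Position 8 '(': depth becomes 3
  Position 9 '(': depth becomes 4
  Position 10 '(': depth becomes 5
  Position 11 ')': depth becomes 4
  Position 12 '(': depth becomes 5
  Position 13 '(': depth becomes 6
  Position 14 ')': depth becomes 5
  Position 15 ')': depth becomes 4
  Position 16 '(': depth becomes 5
  Position 17 ')': depth becomes 4
  Position 18 ')': depth becomes 3
  Position 19 '(': depth becomes 4
  Position 20 ')': depth becomes 3
  Position 21 ')': depth becomes 2
  Position 22 ')': depth becomes 1
  Position 23 ')': depth becomes 0
Maximum depth reached: 6

6


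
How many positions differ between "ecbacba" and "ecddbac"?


Comparing "ecbacba" and "ecddbac" position by position:
  Position 0: 'e' vs 'e' => same
  Position 1: 'c' vs 'c' => same
  Position 2: 'b' vs 'd' => DIFFER
  Position 3: 'a' vs 'd' => DIFFER
  Position 4: 'c' vs 'b' => DIFFER
  Position 5: 'b' vs 'a' => DIFFER
  Position 6: 'a' vs 'c' => DIFFER
Positions that differ: 5

5


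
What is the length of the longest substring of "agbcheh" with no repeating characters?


Input: "agbcheh"
Sliding window (track last position of each char):
  Position 0 ('a'): window [0,0] length 1 -- new best
  Position 1 ('g'): window [0,1] length 2 -- new best
  Position 2 ('b'): window [0,2] length 3 -- new best
  Position 3 ('c'): window [0,3] length 4 -- new best
  Position 4 ('h'): window [0,4] length 5 -- new best
  Position 5 ('e'): window [0,5] length 6 -- new best
  Position 6 ('h'): repeat (last at 4), move window start to 5
  Position 6 ('h'): window [5,6] length 2
Longest substring with no repeats: "agbche" with length 6

6


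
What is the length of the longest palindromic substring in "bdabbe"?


Input: "bdabbe"
Checking substrings for palindromes:
  [3:5] "bb" (len 2) => palindrome
Longest palindromic substring: "bb" with length 2

2


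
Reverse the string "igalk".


Input: igalk
Reading characters right to left:
  Position 4: 'k'
  Position 3: 'l'
  Position 2: 'a'
  Position 1: 'g'
  Position 0: 'i'
Reversed: klagi

klagi


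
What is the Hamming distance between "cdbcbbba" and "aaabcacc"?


Comparing "cdbcbbba" and "aaabcacc" position by position:
  Position 0: 'c' vs 'a' => differ
  Position 1: 'd' vs 'a' => differ
  Position 2: 'b' vs 'a' => differ
  Position 3: 'c' vs 'b' => differ
  Position 4: 'b' vs 'c' => differ
  Position 5: 'b' vs 'a' => differ
  Position 6: 'b' vs 'c' => differ
  Position 7: 'a' vs 'c' => differ
Total differences (Hamming distance): 8

8


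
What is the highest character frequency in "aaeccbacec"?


Input: aaeccbacec
Character counts:
  'a': 3
  'b': 1
  'c': 4
  'e': 2
Maximum frequency: 4

4


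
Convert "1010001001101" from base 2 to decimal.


Input: "1010001001101" in base 2
Positional expansion:
  Digit '1' (value 1) x 2^12 = 4096
  Digit '0' (value 0) x 2^11 = 0
  Digit '1' (value 1) x 2^10 = 1024
  Digit '0' (value 0) x 2^9 = 0
  Digit '0' (value 0) x 2^8 = 0
  Digit '0' (value 0) x 2^7 = 0
  Digit '1' (value 1) x 2^6 = 64
  Digit '0' (value 0) x 2^5 = 0
  Digit '0' (value 0) x 2^4 = 0
  Digit '1' (value 1) x 2^3 = 8
  Digit '1' (value 1) x 2^2 = 4
  Digit '0' (value 0) x 2^1 = 0
  Digit '1' (value 1) x 2^0 = 1
Sum = 5197

5197


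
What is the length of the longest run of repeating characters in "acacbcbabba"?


Input: "acacbcbabba"
Scanning for longest run:
  Position 1 ('c'): new char, reset run to 1
  Position 2 ('a'): new char, reset run to 1
  Position 3 ('c'): new char, reset run to 1
  Position 4 ('b'): new char, reset run to 1
  Position 5 ('c'): new char, reset run to 1
  Position 6 ('b'): new char, reset run to 1
  Position 7 ('a'): new char, reset run to 1
  Position 8 ('b'): new char, reset run to 1
  Position 9 ('b'): continues run of 'b', length=2
  Position 10 ('a'): new char, reset run to 1
Longest run: 'b' with length 2

2


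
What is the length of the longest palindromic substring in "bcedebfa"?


Input: "bcedebfa"
Checking substrings for palindromes:
  [2:5] "ede" (len 3) => palindrome
Longest palindromic substring: "ede" with length 3

3


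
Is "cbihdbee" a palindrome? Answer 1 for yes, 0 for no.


Input: cbihdbee
Reversed: eebdhibc
  Compare pos 0 ('c') with pos 7 ('e'): MISMATCH
  Compare pos 1 ('b') with pos 6 ('e'): MISMATCH
  Compare pos 2 ('i') with pos 5 ('b'): MISMATCH
  Compare pos 3 ('h') with pos 4 ('d'): MISMATCH
Result: not a palindrome

0


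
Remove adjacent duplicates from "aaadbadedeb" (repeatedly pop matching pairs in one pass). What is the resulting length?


Input: aaadbadedeb
Stack-based adjacent duplicate removal:
  Read 'a': push. Stack: a
  Read 'a': matches stack top 'a' => pop. Stack: (empty)
  Read 'a': push. Stack: a
  Read 'd': push. Stack: ad
  Read 'b': push. Stack: adb
  Read 'a': push. Stack: adba
  Read 'd': push. Stack: adbad
  Read 'e': push. Stack: adbade
  Read 'd': push. Stack: adbaded
  Read 'e': push. Stack: adbadede
  Read 'b': push. Stack: adbadedeb
Final stack: "adbadedeb" (length 9)

9


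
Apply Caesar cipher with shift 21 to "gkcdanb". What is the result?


Caesar cipher: shift "gkcdanb" by 21
  'g' (pos 6) + 21 = pos 1 = 'b'
  'k' (pos 10) + 21 = pos 5 = 'f'
  'c' (pos 2) + 21 = pos 23 = 'x'
  'd' (pos 3) + 21 = pos 24 = 'y'
  'a' (pos 0) + 21 = pos 21 = 'v'
  'n' (pos 13) + 21 = pos 8 = 'i'
  'b' (pos 1) + 21 = pos 22 = 'w'
Result: bfxyviw

bfxyviw


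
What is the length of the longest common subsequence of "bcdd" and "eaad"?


LCS of "bcdd" and "eaad"
DP table:
           e    a    a    d
      0    0    0    0    0
  b   0    0    0    0    0
  c   0    0    0    0    0
  d   0    0    0    0    1
  d   0    0    0    0    1
LCS length = dp[4][4] = 1

1


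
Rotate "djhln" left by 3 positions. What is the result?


Input: "djhln", rotate left by 3
First 3 characters: "djh"
Remaining characters: "ln"
Concatenate remaining + first: "ln" + "djh" = "lndjh"

lndjh


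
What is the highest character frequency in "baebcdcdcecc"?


Input: baebcdcdcecc
Character counts:
  'a': 1
  'b': 2
  'c': 5
  'd': 2
  'e': 2
Maximum frequency: 5

5


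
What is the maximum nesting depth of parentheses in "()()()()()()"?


Input: "()()()()()()"
Tracking depth:
  Position 0 '(': depth becomes 1
  Position 1 ')': depth becomes 0
  Position 2 '(': depth becomes 1
  Position 3 ')': depth becomes 0
  Position 4 '(': depth becomes 1
  Position 5 ')': depth becomes 0
  Position 6 '(': depth becomes 1
  Position 7 ')': depth becomes 0
  Position 8 '(': depth becomes 1
  Position 9 ')': depth becomes 0
  Position 10 '(': depth becomes 1
  Position 11 ')': depth becomes 0
Maximum depth reached: 1

1


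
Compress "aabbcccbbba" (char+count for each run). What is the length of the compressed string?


Input: aabbcccbbba
Runs:
  'a' x 2 => "a2"
  'b' x 2 => "b2"
  'c' x 3 => "c3"
  'b' x 3 => "b3"
  'a' x 1 => "a1"
Compressed: "a2b2c3b3a1"
Compressed length: 10

10


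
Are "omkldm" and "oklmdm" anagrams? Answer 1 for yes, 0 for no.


Strings: "omkldm", "oklmdm"
Sorted first:  dklmmo
Sorted second: dklmmo
Sorted forms match => anagrams

1


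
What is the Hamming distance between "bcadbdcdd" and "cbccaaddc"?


Comparing "bcadbdcdd" and "cbccaaddc" position by position:
  Position 0: 'b' vs 'c' => differ
  Position 1: 'c' vs 'b' => differ
  Position 2: 'a' vs 'c' => differ
  Position 3: 'd' vs 'c' => differ
  Position 4: 'b' vs 'a' => differ
  Position 5: 'd' vs 'a' => differ
  Position 6: 'c' vs 'd' => differ
  Position 7: 'd' vs 'd' => same
  Position 8: 'd' vs 'c' => differ
Total differences (Hamming distance): 8

8


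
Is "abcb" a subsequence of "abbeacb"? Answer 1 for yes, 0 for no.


Check if "abcb" is a subsequence of "abbeacb"
Greedy scan:
  Position 0 ('a'): matches sub[0] = 'a'
  Position 1 ('b'): matches sub[1] = 'b'
  Position 2 ('b'): no match needed
  Position 3 ('e'): no match needed
  Position 4 ('a'): no match needed
  Position 5 ('c'): matches sub[2] = 'c'
  Position 6 ('b'): matches sub[3] = 'b'
All 4 characters matched => is a subsequence

1


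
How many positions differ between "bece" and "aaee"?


Comparing "bece" and "aaee" position by position:
  Position 0: 'b' vs 'a' => DIFFER
  Position 1: 'e' vs 'a' => DIFFER
  Position 2: 'c' vs 'e' => DIFFER
  Position 3: 'e' vs 'e' => same
Positions that differ: 3

3


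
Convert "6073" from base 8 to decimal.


Input: "6073" in base 8
Positional expansion:
  Digit '6' (value 6) x 8^3 = 3072
  Digit '0' (value 0) x 8^2 = 0
  Digit '7' (value 7) x 8^1 = 56
  Digit '3' (value 3) x 8^0 = 3
Sum = 3131

3131


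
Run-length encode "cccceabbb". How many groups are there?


Input: cccceabbb
Scanning for consecutive runs:
  Group 1: 'c' x 4 (positions 0-3)
  Group 2: 'e' x 1 (positions 4-4)
  Group 3: 'a' x 1 (positions 5-5)
  Group 4: 'b' x 3 (positions 6-8)
Total groups: 4

4


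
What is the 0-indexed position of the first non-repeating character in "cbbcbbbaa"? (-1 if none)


Input: cbbcbbbaa
Character frequencies:
  'a': 2
  'b': 5
  'c': 2
Scanning left to right for freq == 1:
  Position 0 ('c'): freq=2, skip
  Position 1 ('b'): freq=5, skip
  Position 2 ('b'): freq=5, skip
  Position 3 ('c'): freq=2, skip
  Position 4 ('b'): freq=5, skip
  Position 5 ('b'): freq=5, skip
  Position 6 ('b'): freq=5, skip
  Position 7 ('a'): freq=2, skip
  Position 8 ('a'): freq=2, skip
  No unique character found => answer = -1

-1


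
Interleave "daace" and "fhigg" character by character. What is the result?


Interleaving "daace" and "fhigg":
  Position 0: 'd' from first, 'f' from second => "df"
  Position 1: 'a' from first, 'h' from second => "ah"
  Position 2: 'a' from first, 'i' from second => "ai"
  Position 3: 'c' from first, 'g' from second => "cg"
  Position 4: 'e' from first, 'g' from second => "eg"
Result: dfahaicgeg

dfahaicgeg


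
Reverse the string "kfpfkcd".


Input: kfpfkcd
Reading characters right to left:
  Position 6: 'd'
  Position 5: 'c'
  Position 4: 'k'
  Position 3: 'f'
  Position 2: 'p'
  Position 1: 'f'
  Position 0: 'k'
Reversed: dckfpfk

dckfpfk


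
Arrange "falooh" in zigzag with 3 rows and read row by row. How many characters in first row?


Zigzag "falooh" into 3 rows:
Placing characters:
  'f' => row 0
  'a' => row 1
  'l' => row 2
  'o' => row 1
  'o' => row 0
  'h' => row 1
Rows:
  Row 0: "fo"
  Row 1: "aoh"
  Row 2: "l"
First row length: 2

2


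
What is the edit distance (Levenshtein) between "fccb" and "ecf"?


Computing edit distance: "fccb" -> "ecf"
DP table:
           e    c    f
      0    1    2    3
  f   1    1    2    2
  c   2    2    1    2
  c   3    3    2    2
  b   4    4    3    3
Edit distance = dp[4][3] = 3

3


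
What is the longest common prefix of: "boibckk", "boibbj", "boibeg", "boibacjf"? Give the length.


Words: boibckk, boibbj, boibeg, boibacjf
  Position 0: all 'b' => match
  Position 1: all 'o' => match
  Position 2: all 'i' => match
  Position 3: all 'b' => match
  Position 4: ('c', 'b', 'e', 'a') => mismatch, stop
LCP = "boib" (length 4)

4


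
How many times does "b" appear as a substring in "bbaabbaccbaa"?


Searching for "b" in "bbaabbaccbaa"
Scanning each position:
  Position 0: "b" => MATCH
  Position 1: "b" => MATCH
  Position 2: "a" => no
  Position 3: "a" => no
  Position 4: "b" => MATCH
  Position 5: "b" => MATCH
  Position 6: "a" => no
  Position 7: "c" => no
  Position 8: "c" => no
  Position 9: "b" => MATCH
  Position 10: "a" => no
  Position 11: "a" => no
Total occurrences: 5

5


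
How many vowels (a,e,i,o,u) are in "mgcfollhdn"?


Input: mgcfollhdn
Checking each character:
  'm' at position 0: consonant
  'g' at position 1: consonant
  'c' at position 2: consonant
  'f' at position 3: consonant
  'o' at position 4: vowel (running total: 1)
  'l' at position 5: consonant
  'l' at position 6: consonant
  'h' at position 7: consonant
  'd' at position 8: consonant
  'n' at position 9: consonant
Total vowels: 1

1


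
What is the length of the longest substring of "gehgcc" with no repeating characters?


Input: "gehgcc"
Sliding window (track last position of each char):
  Position 0 ('g'): window [0,0] length 1 -- new best
  Position 1 ('e'): window [0,1] length 2 -- new best
  Position 2 ('h'): window [0,2] length 3 -- new best
  Position 3 ('g'): repeat (last at 0), move window start to 1
  Position 3 ('g'): window [1,3] length 3
  Position 4 ('c'): window [1,4] length 4 -- new best
  Position 5 ('c'): repeat (last at 4), move window start to 5
  Position 5 ('c'): window [5,5] length 1
Longest substring with no repeats: "ehgc" with length 4

4


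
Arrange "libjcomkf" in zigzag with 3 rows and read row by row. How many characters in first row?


Zigzag "libjcomkf" into 3 rows:
Placing characters:
  'l' => row 0
  'i' => row 1
  'b' => row 2
  'j' => row 1
  'c' => row 0
  'o' => row 1
  'm' => row 2
  'k' => row 1
  'f' => row 0
Rows:
  Row 0: "lcf"
  Row 1: "ijok"
  Row 2: "bm"
First row length: 3

3


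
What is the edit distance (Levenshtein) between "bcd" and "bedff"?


Computing edit distance: "bcd" -> "bedff"
DP table:
           b    e    d    f    f
      0    1    2    3    4    5
  b   1    0    1    2    3    4
  c   2    1    1    2    3    4
  d   3    2    2    1    2    3
Edit distance = dp[3][5] = 3

3


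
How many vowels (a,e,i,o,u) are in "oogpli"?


Input: oogpli
Checking each character:
  'o' at position 0: vowel (running total: 1)
  'o' at position 1: vowel (running total: 2)
  'g' at position 2: consonant
  'p' at position 3: consonant
  'l' at position 4: consonant
  'i' at position 5: vowel (running total: 3)
Total vowels: 3

3


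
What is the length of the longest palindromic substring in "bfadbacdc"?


Input: "bfadbacdc"
Checking substrings for palindromes:
  [6:9] "cdc" (len 3) => palindrome
Longest palindromic substring: "cdc" with length 3

3


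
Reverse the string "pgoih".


Input: pgoih
Reading characters right to left:
  Position 4: 'h'
  Position 3: 'i'
  Position 2: 'o'
  Position 1: 'g'
  Position 0: 'p'
Reversed: hiogp

hiogp


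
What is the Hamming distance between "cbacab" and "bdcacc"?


Comparing "cbacab" and "bdcacc" position by position:
  Position 0: 'c' vs 'b' => differ
  Position 1: 'b' vs 'd' => differ
  Position 2: 'a' vs 'c' => differ
  Position 3: 'c' vs 'a' => differ
  Position 4: 'a' vs 'c' => differ
  Position 5: 'b' vs 'c' => differ
Total differences (Hamming distance): 6

6


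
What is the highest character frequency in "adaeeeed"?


Input: adaeeeed
Character counts:
  'a': 2
  'd': 2
  'e': 4
Maximum frequency: 4

4


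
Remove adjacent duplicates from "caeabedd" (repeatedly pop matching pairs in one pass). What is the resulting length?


Input: caeabedd
Stack-based adjacent duplicate removal:
  Read 'c': push. Stack: c
  Read 'a': push. Stack: ca
  Read 'e': push. Stack: cae
  Read 'a': push. Stack: caea
  Read 'b': push. Stack: caeab
  Read 'e': push. Stack: caeabe
  Read 'd': push. Stack: caeabed
  Read 'd': matches stack top 'd' => pop. Stack: caeabe
Final stack: "caeabe" (length 6)

6


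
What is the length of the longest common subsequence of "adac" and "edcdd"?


LCS of "adac" and "edcdd"
DP table:
           e    d    c    d    d
      0    0    0    0    0    0
  a   0    0    0    0    0    0
  d   0    0    1    1    1    1
  a   0    0    1    1    1    1
  c   0    0    1    2    2    2
LCS length = dp[4][5] = 2

2


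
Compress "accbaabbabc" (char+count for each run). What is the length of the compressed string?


Input: accbaabbabc
Runs:
  'a' x 1 => "a1"
  'c' x 2 => "c2"
  'b' x 1 => "b1"
  'a' x 2 => "a2"
  'b' x 2 => "b2"
  'a' x 1 => "a1"
  'b' x 1 => "b1"
  'c' x 1 => "c1"
Compressed: "a1c2b1a2b2a1b1c1"
Compressed length: 16

16


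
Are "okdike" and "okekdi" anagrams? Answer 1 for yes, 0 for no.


Strings: "okdike", "okekdi"
Sorted first:  deikko
Sorted second: deikko
Sorted forms match => anagrams

1


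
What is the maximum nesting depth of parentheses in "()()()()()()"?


Input: "()()()()()()"
Tracking depth:
  Position 0 '(': depth becomes 1
  Position 1 ')': depth becomes 0
  Position 2 '(': depth becomes 1
  Position 3 ')': depth becomes 0
  Position 4 '(': depth becomes 1
  Position 5 ')': depth becomes 0
  Position 6 '(': depth becomes 1
  Position 7 ')': depth becomes 0
  Position 8 '(': depth becomes 1
  Position 9 ')': depth becomes 0
  Position 10 '(': depth becomes 1
  Position 11 ')': depth becomes 0
Maximum depth reached: 1

1


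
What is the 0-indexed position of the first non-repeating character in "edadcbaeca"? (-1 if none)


Input: edadcbaeca
Character frequencies:
  'a': 3
  'b': 1
  'c': 2
  'd': 2
  'e': 2
Scanning left to right for freq == 1:
  Position 0 ('e'): freq=2, skip
  Position 1 ('d'): freq=2, skip
  Position 2 ('a'): freq=3, skip
  Position 3 ('d'): freq=2, skip
  Position 4 ('c'): freq=2, skip
  Position 5 ('b'): unique! => answer = 5

5


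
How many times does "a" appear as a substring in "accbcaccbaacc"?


Searching for "a" in "accbcaccbaacc"
Scanning each position:
  Position 0: "a" => MATCH
  Position 1: "c" => no
  Position 2: "c" => no
  Position 3: "b" => no
  Position 4: "c" => no
  Position 5: "a" => MATCH
  Position 6: "c" => no
  Position 7: "c" => no
  Position 8: "b" => no
  Position 9: "a" => MATCH
  Position 10: "a" => MATCH
  Position 11: "c" => no
  Position 12: "c" => no
Total occurrences: 4

4


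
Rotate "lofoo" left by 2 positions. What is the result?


Input: "lofoo", rotate left by 2
First 2 characters: "lo"
Remaining characters: "foo"
Concatenate remaining + first: "foo" + "lo" = "foolo"

foolo


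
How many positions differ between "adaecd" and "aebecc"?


Comparing "adaecd" and "aebecc" position by position:
  Position 0: 'a' vs 'a' => same
  Position 1: 'd' vs 'e' => DIFFER
  Position 2: 'a' vs 'b' => DIFFER
  Position 3: 'e' vs 'e' => same
  Position 4: 'c' vs 'c' => same
  Position 5: 'd' vs 'c' => DIFFER
Positions that differ: 3

3


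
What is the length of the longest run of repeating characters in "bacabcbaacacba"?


Input: "bacabcbaacacba"
Scanning for longest run:
  Position 1 ('a'): new char, reset run to 1
  Position 2 ('c'): new char, reset run to 1
  Position 3 ('a'): new char, reset run to 1
  Position 4 ('b'): new char, reset run to 1
  Position 5 ('c'): new char, reset run to 1
  Position 6 ('b'): new char, reset run to 1
  Position 7 ('a'): new char, reset run to 1
  Position 8 ('a'): continues run of 'a', length=2
  Position 9 ('c'): new char, reset run to 1
  Position 10 ('a'): new char, reset run to 1
  Position 11 ('c'): new char, reset run to 1
  Position 12 ('b'): new char, reset run to 1
  Position 13 ('a'): new char, reset run to 1
Longest run: 'a' with length 2

2


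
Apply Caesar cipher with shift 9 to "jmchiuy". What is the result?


Caesar cipher: shift "jmchiuy" by 9
  'j' (pos 9) + 9 = pos 18 = 's'
  'm' (pos 12) + 9 = pos 21 = 'v'
  'c' (pos 2) + 9 = pos 11 = 'l'
  'h' (pos 7) + 9 = pos 16 = 'q'
  'i' (pos 8) + 9 = pos 17 = 'r'
  'u' (pos 20) + 9 = pos 3 = 'd'
  'y' (pos 24) + 9 = pos 7 = 'h'
Result: svlqrdh

svlqrdh


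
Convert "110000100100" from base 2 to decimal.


Input: "110000100100" in base 2
Positional expansion:
  Digit '1' (value 1) x 2^11 = 2048
  Digit '1' (value 1) x 2^10 = 1024
  Digit '0' (value 0) x 2^9 = 0
  Digit '0' (value 0) x 2^8 = 0
  Digit '0' (value 0) x 2^7 = 0
  Digit '0' (value 0) x 2^6 = 0
  Digit '1' (value 1) x 2^5 = 32
  Digit '0' (value 0) x 2^4 = 0
  Digit '0' (value 0) x 2^3 = 0
  Digit '1' (value 1) x 2^2 = 4
  Digit '0' (value 0) x 2^1 = 0
  Digit '0' (value 0) x 2^0 = 0
Sum = 3108

3108


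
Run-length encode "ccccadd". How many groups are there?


Input: ccccadd
Scanning for consecutive runs:
  Group 1: 'c' x 4 (positions 0-3)
  Group 2: 'a' x 1 (positions 4-4)
  Group 3: 'd' x 2 (positions 5-6)
Total groups: 3

3


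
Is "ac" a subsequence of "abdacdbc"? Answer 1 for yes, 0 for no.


Check if "ac" is a subsequence of "abdacdbc"
Greedy scan:
  Position 0 ('a'): matches sub[0] = 'a'
  Position 1 ('b'): no match needed
  Position 2 ('d'): no match needed
  Position 3 ('a'): no match needed
  Position 4 ('c'): matches sub[1] = 'c'
  Position 5 ('d'): no match needed
  Position 6 ('b'): no match needed
  Position 7 ('c'): no match needed
All 2 characters matched => is a subsequence

1


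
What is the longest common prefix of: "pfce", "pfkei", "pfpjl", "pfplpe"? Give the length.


Words: pfce, pfkei, pfpjl, pfplpe
  Position 0: all 'p' => match
  Position 1: all 'f' => match
  Position 2: ('c', 'k', 'p', 'p') => mismatch, stop
LCP = "pf" (length 2)

2


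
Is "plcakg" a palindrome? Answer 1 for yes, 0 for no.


Input: plcakg
Reversed: gkaclp
  Compare pos 0 ('p') with pos 5 ('g'): MISMATCH
  Compare pos 1 ('l') with pos 4 ('k'): MISMATCH
  Compare pos 2 ('c') with pos 3 ('a'): MISMATCH
Result: not a palindrome

0


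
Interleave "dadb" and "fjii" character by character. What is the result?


Interleaving "dadb" and "fjii":
  Position 0: 'd' from first, 'f' from second => "df"
  Position 1: 'a' from first, 'j' from second => "aj"
  Position 2: 'd' from first, 'i' from second => "di"
  Position 3: 'b' from first, 'i' from second => "bi"
Result: dfajdibi

dfajdibi


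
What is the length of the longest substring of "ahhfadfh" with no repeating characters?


Input: "ahhfadfh"
Sliding window (track last position of each char):
  Position 0 ('a'): window [0,0] length 1 -- new best
  Position 1 ('h'): window [0,1] length 2 -- new best
  Position 2 ('h'): repeat (last at 1), move window start to 2
  Position 2 ('h'): window [2,2] length 1
  Position 3 ('f'): window [2,3] length 2
  Position 4 ('a'): window [2,4] length 3 -- new best
  Position 5 ('d'): window [2,5] length 4 -- new best
  Position 6 ('f'): repeat (last at 3), move window start to 4
  Position 6 ('f'): window [4,6] length 3
  Position 7 ('h'): window [4,7] length 4
Longest substring with no repeats: "hfad" with length 4

4


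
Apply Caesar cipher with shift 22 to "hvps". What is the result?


Caesar cipher: shift "hvps" by 22
  'h' (pos 7) + 22 = pos 3 = 'd'
  'v' (pos 21) + 22 = pos 17 = 'r'
  'p' (pos 15) + 22 = pos 11 = 'l'
  's' (pos 18) + 22 = pos 14 = 'o'
Result: drlo

drlo


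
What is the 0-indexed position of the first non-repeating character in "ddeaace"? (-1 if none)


Input: ddeaace
Character frequencies:
  'a': 2
  'c': 1
  'd': 2
  'e': 2
Scanning left to right for freq == 1:
  Position 0 ('d'): freq=2, skip
  Position 1 ('d'): freq=2, skip
  Position 2 ('e'): freq=2, skip
  Position 3 ('a'): freq=2, skip
  Position 4 ('a'): freq=2, skip
  Position 5 ('c'): unique! => answer = 5

5


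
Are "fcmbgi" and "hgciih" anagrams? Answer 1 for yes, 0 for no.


Strings: "fcmbgi", "hgciih"
Sorted first:  bcfgim
Sorted second: cghhii
Differ at position 0: 'b' vs 'c' => not anagrams

0


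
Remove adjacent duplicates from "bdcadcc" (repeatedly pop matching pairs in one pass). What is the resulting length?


Input: bdcadcc
Stack-based adjacent duplicate removal:
  Read 'b': push. Stack: b
  Read 'd': push. Stack: bd
  Read 'c': push. Stack: bdc
  Read 'a': push. Stack: bdca
  Read 'd': push. Stack: bdcad
  Read 'c': push. Stack: bdcadc
  Read 'c': matches stack top 'c' => pop. Stack: bdcad
Final stack: "bdcad" (length 5)

5


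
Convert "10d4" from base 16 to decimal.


Input: "10d4" in base 16
Positional expansion:
  Digit '1' (value 1) x 16^3 = 4096
  Digit '0' (value 0) x 16^2 = 0
  Digit 'd' (value 13) x 16^1 = 208
  Digit '4' (value 4) x 16^0 = 4
Sum = 4308

4308


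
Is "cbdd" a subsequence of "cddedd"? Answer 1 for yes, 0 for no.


Check if "cbdd" is a subsequence of "cddedd"
Greedy scan:
  Position 0 ('c'): matches sub[0] = 'c'
  Position 1 ('d'): no match needed
  Position 2 ('d'): no match needed
  Position 3 ('e'): no match needed
  Position 4 ('d'): no match needed
  Position 5 ('d'): no match needed
Only matched 1/4 characters => not a subsequence

0


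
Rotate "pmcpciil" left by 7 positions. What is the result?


Input: "pmcpciil", rotate left by 7
First 7 characters: "pmcpcii"
Remaining characters: "l"
Concatenate remaining + first: "l" + "pmcpcii" = "lpmcpcii"

lpmcpcii


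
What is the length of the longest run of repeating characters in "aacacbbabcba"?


Input: "aacacbbabcba"
Scanning for longest run:
  Position 1 ('a'): continues run of 'a', length=2
  Position 2 ('c'): new char, reset run to 1
  Position 3 ('a'): new char, reset run to 1
  Position 4 ('c'): new char, reset run to 1
  Position 5 ('b'): new char, reset run to 1
  Position 6 ('b'): continues run of 'b', length=2
  Position 7 ('a'): new char, reset run to 1
  Position 8 ('b'): new char, reset run to 1
  Position 9 ('c'): new char, reset run to 1
  Position 10 ('b'): new char, reset run to 1
  Position 11 ('a'): new char, reset run to 1
Longest run: 'a' with length 2

2


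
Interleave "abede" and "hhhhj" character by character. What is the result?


Interleaving "abede" and "hhhhj":
  Position 0: 'a' from first, 'h' from second => "ah"
  Position 1: 'b' from first, 'h' from second => "bh"
  Position 2: 'e' from first, 'h' from second => "eh"
  Position 3: 'd' from first, 'h' from second => "dh"
  Position 4: 'e' from first, 'j' from second => "ej"
Result: ahbhehdhej

ahbhehdhej


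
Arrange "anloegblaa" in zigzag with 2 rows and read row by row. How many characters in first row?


Zigzag "anloegblaa" into 2 rows:
Placing characters:
  'a' => row 0
  'n' => row 1
  'l' => row 0
  'o' => row 1
  'e' => row 0
  'g' => row 1
  'b' => row 0
  'l' => row 1
  'a' => row 0
  'a' => row 1
Rows:
  Row 0: "aleba"
  Row 1: "nogla"
First row length: 5

5


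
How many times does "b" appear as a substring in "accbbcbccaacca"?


Searching for "b" in "accbbcbccaacca"
Scanning each position:
  Position 0: "a" => no
  Position 1: "c" => no
  Position 2: "c" => no
  Position 3: "b" => MATCH
  Position 4: "b" => MATCH
  Position 5: "c" => no
  Position 6: "b" => MATCH
  Position 7: "c" => no
  Position 8: "c" => no
  Position 9: "a" => no
  Position 10: "a" => no
  Position 11: "c" => no
  Position 12: "c" => no
  Position 13: "a" => no
Total occurrences: 3

3


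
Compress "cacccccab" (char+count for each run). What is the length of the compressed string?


Input: cacccccab
Runs:
  'c' x 1 => "c1"
  'a' x 1 => "a1"
  'c' x 5 => "c5"
  'a' x 1 => "a1"
  'b' x 1 => "b1"
Compressed: "c1a1c5a1b1"
Compressed length: 10

10


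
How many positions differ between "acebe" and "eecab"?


Comparing "acebe" and "eecab" position by position:
  Position 0: 'a' vs 'e' => DIFFER
  Position 1: 'c' vs 'e' => DIFFER
  Position 2: 'e' vs 'c' => DIFFER
  Position 3: 'b' vs 'a' => DIFFER
  Position 4: 'e' vs 'b' => DIFFER
Positions that differ: 5

5


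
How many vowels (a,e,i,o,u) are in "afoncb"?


Input: afoncb
Checking each character:
  'a' at position 0: vowel (running total: 1)
  'f' at position 1: consonant
  'o' at position 2: vowel (running total: 2)
  'n' at position 3: consonant
  'c' at position 4: consonant
  'b' at position 5: consonant
Total vowels: 2

2


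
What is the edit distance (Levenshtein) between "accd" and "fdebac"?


Computing edit distance: "accd" -> "fdebac"
DP table:
           f    d    e    b    a    c
      0    1    2    3    4    5    6
  a   1    1    2    3    4    4    5
  c   2    2    2    3    4    5    4
  c   3    3    3    3    4    5    5
  d   4    4    3    4    4    5    6
Edit distance = dp[4][6] = 6

6


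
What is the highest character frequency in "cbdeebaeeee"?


Input: cbdeebaeeee
Character counts:
  'a': 1
  'b': 2
  'c': 1
  'd': 1
  'e': 6
Maximum frequency: 6

6


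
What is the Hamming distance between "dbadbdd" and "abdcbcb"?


Comparing "dbadbdd" and "abdcbcb" position by position:
  Position 0: 'd' vs 'a' => differ
  Position 1: 'b' vs 'b' => same
  Position 2: 'a' vs 'd' => differ
  Position 3: 'd' vs 'c' => differ
  Position 4: 'b' vs 'b' => same
  Position 5: 'd' vs 'c' => differ
  Position 6: 'd' vs 'b' => differ
Total differences (Hamming distance): 5

5


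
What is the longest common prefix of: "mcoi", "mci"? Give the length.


Words: mcoi, mci
  Position 0: all 'm' => match
  Position 1: all 'c' => match
  Position 2: ('o', 'i') => mismatch, stop
LCP = "mc" (length 2)

2


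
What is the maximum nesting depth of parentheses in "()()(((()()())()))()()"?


Input: "()()(((()()())()))()()"
Tracking depth:
  Position 0 '(': depth becomes 1
  Position 1 ')': depth becomes 0
  Position 2 '(': depth becomes 1
  Position 3 ')': depth becomes 0
  Position 4 '(': depth becomes 1
  Position 5 '(': depth becomes 2
  Position 6 '(': depth becomes 3
  Position 7 '(': depth becomes 4
  Position 8 ')': depth becomes 3
  Position 9 '(': depth becomes 4
  Position 10 ')': depth becomes 3
  Position 11 '(': depth becomes 4
  Position 12 ')': depth becomes 3
  Position 13 ')': depth becomes 2
  Position 14 '(': depth becomes 3
  Position 15 ')': depth becomes 2
  Position 16 ')': depth becomes 1
  Position 17 ')': depth becomes 0
  Position 18 '(': depth becomes 1
  Position 19 ')': depth becomes 0
  Position 20 '(': depth becomes 1
  Position 21 ')': depth becomes 0
Maximum depth reached: 4

4


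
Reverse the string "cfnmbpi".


Input: cfnmbpi
Reading characters right to left:
  Position 6: 'i'
  Position 5: 'p'
  Position 4: 'b'
  Position 3: 'm'
  Position 2: 'n'
  Position 1: 'f'
  Position 0: 'c'
Reversed: ipbmnfc

ipbmnfc


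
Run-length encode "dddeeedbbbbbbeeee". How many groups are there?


Input: dddeeedbbbbbbeeee
Scanning for consecutive runs:
  Group 1: 'd' x 3 (positions 0-2)
  Group 2: 'e' x 3 (positions 3-5)
  Group 3: 'd' x 1 (positions 6-6)
  Group 4: 'b' x 6 (positions 7-12)
  Group 5: 'e' x 4 (positions 13-16)
Total groups: 5

5


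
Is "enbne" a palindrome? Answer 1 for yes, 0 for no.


Input: enbne
Reversed: enbne
  Compare pos 0 ('e') with pos 4 ('e'): match
  Compare pos 1 ('n') with pos 3 ('n'): match
Result: palindrome

1


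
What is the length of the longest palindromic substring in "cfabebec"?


Input: "cfabebec"
Checking substrings for palindromes:
  [3:6] "beb" (len 3) => palindrome
  [4:7] "ebe" (len 3) => palindrome
Longest palindromic substring: "beb" with length 3

3


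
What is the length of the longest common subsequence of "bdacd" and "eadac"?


LCS of "bdacd" and "eadac"
DP table:
           e    a    d    a    c
      0    0    0    0    0    0
  b   0    0    0    0    0    0
  d   0    0    0    1    1    1
  a   0    0    1    1    2    2
  c   0    0    1    1    2    3
  d   0    0    1    2    2    3
LCS length = dp[5][5] = 3

3


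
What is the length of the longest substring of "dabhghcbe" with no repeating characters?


Input: "dabhghcbe"
Sliding window (track last position of each char):
  Position 0 ('d'): window [0,0] length 1 -- new best
  Position 1 ('a'): window [0,1] length 2 -- new best
  Position 2 ('b'): window [0,2] length 3 -- new best
  Position 3 ('h'): window [0,3] length 4 -- new best
  Position 4 ('g'): window [0,4] length 5 -- new best
  Position 5 ('h'): repeat (last at 3), move window start to 4
  Position 5 ('h'): window [4,5] length 2
  Position 6 ('c'): window [4,6] length 3
  Position 7 ('b'): window [4,7] length 4
  Position 8 ('e'): window [4,8] length 5
Longest substring with no repeats: "dabhg" with length 5

5


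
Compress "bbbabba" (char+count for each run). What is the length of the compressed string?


Input: bbbabba
Runs:
  'b' x 3 => "b3"
  'a' x 1 => "a1"
  'b' x 2 => "b2"
  'a' x 1 => "a1"
Compressed: "b3a1b2a1"
Compressed length: 8

8


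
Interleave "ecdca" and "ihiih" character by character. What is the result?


Interleaving "ecdca" and "ihiih":
  Position 0: 'e' from first, 'i' from second => "ei"
  Position 1: 'c' from first, 'h' from second => "ch"
  Position 2: 'd' from first, 'i' from second => "di"
  Position 3: 'c' from first, 'i' from second => "ci"
  Position 4: 'a' from first, 'h' from second => "ah"
Result: eichdiciah

eichdiciah


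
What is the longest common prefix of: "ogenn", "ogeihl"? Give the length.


Words: ogenn, ogeihl
  Position 0: all 'o' => match
  Position 1: all 'g' => match
  Position 2: all 'e' => match
  Position 3: ('n', 'i') => mismatch, stop
LCP = "oge" (length 3)

3


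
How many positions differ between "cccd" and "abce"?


Comparing "cccd" and "abce" position by position:
  Position 0: 'c' vs 'a' => DIFFER
  Position 1: 'c' vs 'b' => DIFFER
  Position 2: 'c' vs 'c' => same
  Position 3: 'd' vs 'e' => DIFFER
Positions that differ: 3

3


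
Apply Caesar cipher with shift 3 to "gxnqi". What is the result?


Caesar cipher: shift "gxnqi" by 3
  'g' (pos 6) + 3 = pos 9 = 'j'
  'x' (pos 23) + 3 = pos 0 = 'a'
  'n' (pos 13) + 3 = pos 16 = 'q'
  'q' (pos 16) + 3 = pos 19 = 't'
  'i' (pos 8) + 3 = pos 11 = 'l'
Result: jaqtl

jaqtl


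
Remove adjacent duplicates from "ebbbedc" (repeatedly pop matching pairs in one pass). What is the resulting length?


Input: ebbbedc
Stack-based adjacent duplicate removal:
  Read 'e': push. Stack: e
  Read 'b': push. Stack: eb
  Read 'b': matches stack top 'b' => pop. Stack: e
  Read 'b': push. Stack: eb
  Read 'e': push. Stack: ebe
  Read 'd': push. Stack: ebed
  Read 'c': push. Stack: ebedc
Final stack: "ebedc" (length 5)

5


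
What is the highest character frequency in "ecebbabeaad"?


Input: ecebbabeaad
Character counts:
  'a': 3
  'b': 3
  'c': 1
  'd': 1
  'e': 3
Maximum frequency: 3

3


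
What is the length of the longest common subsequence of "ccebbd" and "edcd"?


LCS of "ccebbd" and "edcd"
DP table:
           e    d    c    d
      0    0    0    0    0
  c   0    0    0    1    1
  c   0    0    0    1    1
  e   0    1    1    1    1
  b   0    1    1    1    1
  b   0    1    1    1    1
  d   0    1    2    2    2
LCS length = dp[6][4] = 2

2


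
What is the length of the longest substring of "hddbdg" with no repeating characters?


Input: "hddbdg"
Sliding window (track last position of each char):
  Position 0 ('h'): window [0,0] length 1 -- new best
  Position 1 ('d'): window [0,1] length 2 -- new best
  Position 2 ('d'): repeat (last at 1), move window start to 2
  Position 2 ('d'): window [2,2] length 1
  Position 3 ('b'): window [2,3] length 2
  Position 4 ('d'): repeat (last at 2), move window start to 3
  Position 4 ('d'): window [3,4] length 2
  Position 5 ('g'): window [3,5] length 3 -- new best
Longest substring with no repeats: "bdg" with length 3

3


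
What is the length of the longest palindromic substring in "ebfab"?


Input: "ebfab"
Checking substrings for palindromes:
  No multi-char palindromic substrings found
Longest palindromic substring: "e" with length 1

1


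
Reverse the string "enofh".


Input: enofh
Reading characters right to left:
  Position 4: 'h'
  Position 3: 'f'
  Position 2: 'o'
  Position 1: 'n'
  Position 0: 'e'
Reversed: hfone

hfone


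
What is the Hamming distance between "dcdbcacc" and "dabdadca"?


Comparing "dcdbcacc" and "dabdadca" position by position:
  Position 0: 'd' vs 'd' => same
  Position 1: 'c' vs 'a' => differ
  Position 2: 'd' vs 'b' => differ
  Position 3: 'b' vs 'd' => differ
  Position 4: 'c' vs 'a' => differ
  Position 5: 'a' vs 'd' => differ
  Position 6: 'c' vs 'c' => same
  Position 7: 'c' vs 'a' => differ
Total differences (Hamming distance): 6

6


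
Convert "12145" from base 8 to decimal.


Input: "12145" in base 8
Positional expansion:
  Digit '1' (value 1) x 8^4 = 4096
  Digit '2' (value 2) x 8^3 = 1024
  Digit '1' (value 1) x 8^2 = 64
  Digit '4' (value 4) x 8^1 = 32
  Digit '5' (value 5) x 8^0 = 5
Sum = 5221

5221


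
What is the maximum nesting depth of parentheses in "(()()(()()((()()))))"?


Input: "(()()(()()((()()))))"
Tracking depth:
  Position 0 '(': depth becomes 1
  Position 1 '(': depth becomes 2
  Position 2 ')': depth becomes 1
  Position 3 '(': depth becomes 2
  Position 4 ')': depth becomes 1
  Position 5 '(': depth becomes 2
  Position 6 '(': depth becomes 3
  Position 7 ')': depth becomes 2
  Position 8 '(': depth becomes 3
  Position 9 ')': depth becomes 2
  Position 10 '(': depth becomes 3
  Position 11 '(': depth becomes 4
  Position 12 '(': depth becomes 5
  Position 13 ')': depth becomes 4
  Position 14 '(': depth becomes 5
  Position 15 ')': depth becomes 4
  Position 16 ')': depth becomes 3
  Position 17 ')': depth becomes 2
  Position 18 ')': depth becomes 1
  Position 19 ')': depth becomes 0
Maximum depth reached: 5

5


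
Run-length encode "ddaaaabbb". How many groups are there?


Input: ddaaaabbb
Scanning for consecutive runs:
  Group 1: 'd' x 2 (positions 0-1)
  Group 2: 'a' x 4 (positions 2-5)
  Group 3: 'b' x 3 (positions 6-8)
Total groups: 3

3


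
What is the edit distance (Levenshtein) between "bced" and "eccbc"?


Computing edit distance: "bced" -> "eccbc"
DP table:
           e    c    c    b    c
      0    1    2    3    4    5
  b   1    1    2    3    3    4
  c   2    2    1    2    3    3
  e   3    2    2    2    3    4
  d   4    3    3    3    3    4
Edit distance = dp[4][5] = 4

4


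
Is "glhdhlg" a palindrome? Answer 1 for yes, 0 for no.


Input: glhdhlg
Reversed: glhdhlg
  Compare pos 0 ('g') with pos 6 ('g'): match
  Compare pos 1 ('l') with pos 5 ('l'): match
  Compare pos 2 ('h') with pos 4 ('h'): match
Result: palindrome

1


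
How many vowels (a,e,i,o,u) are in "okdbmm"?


Input: okdbmm
Checking each character:
  'o' at position 0: vowel (running total: 1)
  'k' at position 1: consonant
  'd' at position 2: consonant
  'b' at position 3: consonant
  'm' at position 4: consonant
  'm' at position 5: consonant
Total vowels: 1

1


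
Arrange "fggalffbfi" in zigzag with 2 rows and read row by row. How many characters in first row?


Zigzag "fggalffbfi" into 2 rows:
Placing characters:
  'f' => row 0
  'g' => row 1
  'g' => row 0
  'a' => row 1
  'l' => row 0
  'f' => row 1
  'f' => row 0
  'b' => row 1
  'f' => row 0
  'i' => row 1
Rows:
  Row 0: "fglff"
  Row 1: "gafbi"
First row length: 5

5


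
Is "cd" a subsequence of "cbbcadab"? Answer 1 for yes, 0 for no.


Check if "cd" is a subsequence of "cbbcadab"
Greedy scan:
  Position 0 ('c'): matches sub[0] = 'c'
  Position 1 ('b'): no match needed
  Position 2 ('b'): no match needed
  Position 3 ('c'): no match needed
  Position 4 ('a'): no match needed
  Position 5 ('d'): matches sub[1] = 'd'
  Position 6 ('a'): no match needed
  Position 7 ('b'): no match needed
All 2 characters matched => is a subsequence

1
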